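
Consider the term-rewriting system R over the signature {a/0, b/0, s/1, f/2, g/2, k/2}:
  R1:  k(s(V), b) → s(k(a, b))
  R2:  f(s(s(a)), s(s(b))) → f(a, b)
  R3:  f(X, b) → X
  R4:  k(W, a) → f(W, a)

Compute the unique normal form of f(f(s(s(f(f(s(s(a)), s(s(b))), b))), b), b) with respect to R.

s(s(a))

1. f(f(s(s(f(f(s(s(a)), s(s(b))), b))), b), b)  →  f(s(s(f(f(s(s(a)), s(s(b))), b))), b)   [R3 at ε]
2. f(s(s(f(f(s(s(a)), s(s(b))), b))), b)  →  s(s(f(f(s(s(a)), s(s(b))), b)))   [R3 at ε]
3. s(s(f(f(s(s(a)), s(s(b))), b)))  →  s(s(f(s(s(a)), s(s(b)))))   [R3 at 1.1]
4. s(s(f(s(s(a)), s(s(b)))))  →  s(s(f(a, b)))   [R2 at 1.1]
5. s(s(f(a, b)))  →  s(s(a))   [R3 at 1.1]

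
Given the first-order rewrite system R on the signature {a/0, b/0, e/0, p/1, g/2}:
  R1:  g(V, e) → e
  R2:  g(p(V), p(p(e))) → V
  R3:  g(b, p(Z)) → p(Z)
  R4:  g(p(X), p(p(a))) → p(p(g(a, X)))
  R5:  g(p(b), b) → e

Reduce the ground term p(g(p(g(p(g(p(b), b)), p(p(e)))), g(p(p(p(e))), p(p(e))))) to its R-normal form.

1. p(g(p(g(p(g(p(b), b)), p(p(e)))), g(p(p(p(e))), p(p(e)))))  →  p(g(p(g(p(b), b)), g(p(p(p(e))), p(p(e)))))   [R2 at 1.1.1]
2. p(g(p(g(p(b), b)), g(p(p(p(e))), p(p(e)))))  →  p(g(p(e), g(p(p(p(e))), p(p(e)))))   [R5 at 1.1.1]
3. p(g(p(e), g(p(p(p(e))), p(p(e)))))  →  p(g(p(e), p(p(e))))   [R2 at 1.2]
4. p(g(p(e), p(p(e))))  →  p(e)   [R2 at 1]

p(e)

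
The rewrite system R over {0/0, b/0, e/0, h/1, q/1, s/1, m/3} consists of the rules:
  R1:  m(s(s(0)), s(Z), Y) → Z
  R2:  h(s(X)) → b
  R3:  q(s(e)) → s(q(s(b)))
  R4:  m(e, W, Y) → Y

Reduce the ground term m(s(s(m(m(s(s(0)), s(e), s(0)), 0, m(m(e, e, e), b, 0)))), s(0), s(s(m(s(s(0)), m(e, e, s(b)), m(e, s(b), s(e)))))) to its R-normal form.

0

1. m(s(s(m(m(s(s(0)), s(e), s(0)), 0, m(m(e, e, e), b, 0)))), s(0), s(s(m(s(s(0)), m(e, e, s(b)), m(e, s(b), s(e))))))  →  m(s(s(m(e, 0, m(m(e, e, e), b, 0)))), s(0), s(s(m(s(s(0)), m(e, e, s(b)), m(e, s(b), s(e))))))   [R1 at 1.1.1.1]
2. m(s(s(m(e, 0, m(m(e, e, e), b, 0)))), s(0), s(s(m(s(s(0)), m(e, e, s(b)), m(e, s(b), s(e))))))  →  m(s(s(m(m(e, e, e), b, 0))), s(0), s(s(m(s(s(0)), m(e, e, s(b)), m(e, s(b), s(e))))))   [R4 at 1.1.1]
3. m(s(s(m(m(e, e, e), b, 0))), s(0), s(s(m(s(s(0)), m(e, e, s(b)), m(e, s(b), s(e))))))  →  m(s(s(m(e, b, 0))), s(0), s(s(m(s(s(0)), m(e, e, s(b)), m(e, s(b), s(e))))))   [R4 at 1.1.1.1]
4. m(s(s(m(e, b, 0))), s(0), s(s(m(s(s(0)), m(e, e, s(b)), m(e, s(b), s(e))))))  →  m(s(s(0)), s(0), s(s(m(s(s(0)), m(e, e, s(b)), m(e, s(b), s(e))))))   [R4 at 1.1.1]
5. m(s(s(0)), s(0), s(s(m(s(s(0)), m(e, e, s(b)), m(e, s(b), s(e))))))  →  0   [R1 at ε]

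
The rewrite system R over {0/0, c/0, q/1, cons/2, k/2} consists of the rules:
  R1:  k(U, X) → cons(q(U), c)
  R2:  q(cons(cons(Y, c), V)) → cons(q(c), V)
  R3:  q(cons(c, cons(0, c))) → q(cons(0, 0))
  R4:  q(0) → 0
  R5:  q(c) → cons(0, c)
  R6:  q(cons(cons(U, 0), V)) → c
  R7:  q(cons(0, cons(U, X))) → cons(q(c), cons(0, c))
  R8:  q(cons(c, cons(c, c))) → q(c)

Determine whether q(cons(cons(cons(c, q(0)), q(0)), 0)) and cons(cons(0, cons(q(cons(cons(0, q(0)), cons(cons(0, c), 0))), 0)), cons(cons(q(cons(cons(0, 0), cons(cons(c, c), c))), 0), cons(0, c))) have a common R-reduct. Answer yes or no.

no — NF(t₁) = c, NF(t₂) = cons(cons(0, cons(c, 0)), cons(cons(c, 0), cons(0, c)))

Reduce t₁ = q(cons(cons(cons(c, q(0)), q(0)), 0)):
1. q(cons(cons(cons(c, q(0)), q(0)), 0))  →  q(cons(cons(cons(c, 0), q(0)), 0))   [R4 at 1.1.1.2]
2. q(cons(cons(cons(c, 0), q(0)), 0))  →  q(cons(cons(cons(c, 0), 0), 0))   [R4 at 1.1.2]
3. q(cons(cons(cons(c, 0), 0), 0))  →  c   [R6 at ε]

Reduce t₂ = cons(cons(0, cons(q(cons(cons(0, q(0)), cons(cons(0, c), 0))), 0)), cons(cons(q(cons(cons(0, 0), cons(cons(c, c), c))), 0), cons(0, c))):
1. cons(cons(0, cons(q(cons(cons(0, q(0)), cons(cons(0, c), 0))), 0)), cons(cons(q(cons(cons(0, 0), cons(cons(c, c), c))), 0), cons(0, c)))  →  cons(cons(0, cons(q(cons(cons(0, 0), cons(cons(0, c), 0))), 0)), cons(cons(q(cons(cons(0, 0), cons(cons(c, c), c))), 0), cons(0, c)))   [R4 at 1.2.1.1.1.2]
2. cons(cons(0, cons(q(cons(cons(0, 0), cons(cons(0, c), 0))), 0)), cons(cons(q(cons(cons(0, 0), cons(cons(c, c), c))), 0), cons(0, c)))  →  cons(cons(0, cons(c, 0)), cons(cons(q(cons(cons(0, 0), cons(cons(c, c), c))), 0), cons(0, c)))   [R6 at 1.2.1]
3. cons(cons(0, cons(c, 0)), cons(cons(q(cons(cons(0, 0), cons(cons(c, c), c))), 0), cons(0, c)))  →  cons(cons(0, cons(c, 0)), cons(cons(c, 0), cons(0, c)))   [R6 at 2.1.1]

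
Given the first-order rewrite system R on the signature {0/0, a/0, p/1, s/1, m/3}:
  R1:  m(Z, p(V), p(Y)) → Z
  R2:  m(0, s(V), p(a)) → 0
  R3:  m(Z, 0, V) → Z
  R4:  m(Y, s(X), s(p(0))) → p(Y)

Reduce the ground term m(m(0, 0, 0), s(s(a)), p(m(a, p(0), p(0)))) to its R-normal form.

1. m(m(0, 0, 0), s(s(a)), p(m(a, p(0), p(0))))  →  m(0, s(s(a)), p(m(a, p(0), p(0))))   [R3 at 1]
2. m(0, s(s(a)), p(m(a, p(0), p(0))))  →  m(0, s(s(a)), p(a))   [R1 at 3.1]
3. m(0, s(s(a)), p(a))  →  0   [R2 at ε]

0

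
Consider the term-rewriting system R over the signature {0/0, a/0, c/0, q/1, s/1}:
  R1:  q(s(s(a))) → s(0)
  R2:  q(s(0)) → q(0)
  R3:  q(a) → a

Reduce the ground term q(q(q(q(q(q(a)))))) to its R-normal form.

1. q(q(q(q(q(q(a))))))  →  q(q(q(q(q(a)))))   [R3 at 1.1.1.1.1]
2. q(q(q(q(q(a)))))  →  q(q(q(q(a))))   [R3 at 1.1.1.1]
3. q(q(q(q(a))))  →  q(q(q(a)))   [R3 at 1.1.1]
4. q(q(q(a)))  →  q(q(a))   [R3 at 1.1]
5. q(q(a))  →  q(a)   [R3 at 1]
6. q(a)  →  a   [R3 at ε]

a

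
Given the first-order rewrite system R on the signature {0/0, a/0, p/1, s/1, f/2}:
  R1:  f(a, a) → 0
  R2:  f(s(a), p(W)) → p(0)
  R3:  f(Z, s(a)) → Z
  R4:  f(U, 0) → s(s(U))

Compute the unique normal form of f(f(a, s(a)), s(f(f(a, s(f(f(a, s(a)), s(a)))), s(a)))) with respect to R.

1. f(f(a, s(a)), s(f(f(a, s(f(f(a, s(a)), s(a)))), s(a))))  →  f(a, s(f(f(a, s(f(f(a, s(a)), s(a)))), s(a))))   [R3 at 1]
2. f(a, s(f(f(a, s(f(f(a, s(a)), s(a)))), s(a))))  →  f(a, s(f(a, s(f(f(a, s(a)), s(a))))))   [R3 at 2.1]
3. f(a, s(f(a, s(f(f(a, s(a)), s(a))))))  →  f(a, s(f(a, s(f(a, s(a))))))   [R3 at 2.1.2.1]
4. f(a, s(f(a, s(f(a, s(a))))))  →  f(a, s(f(a, s(a))))   [R3 at 2.1.2.1]
5. f(a, s(f(a, s(a))))  →  f(a, s(a))   [R3 at 2.1]
6. f(a, s(a))  →  a   [R3 at ε]

a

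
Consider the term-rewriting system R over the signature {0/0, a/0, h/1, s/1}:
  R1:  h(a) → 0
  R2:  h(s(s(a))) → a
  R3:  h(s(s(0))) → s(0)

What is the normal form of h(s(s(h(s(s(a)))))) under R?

a

1. h(s(s(h(s(s(a))))))  →  h(s(s(a)))   [R2 at 1.1.1]
2. h(s(s(a)))  →  a   [R2 at ε]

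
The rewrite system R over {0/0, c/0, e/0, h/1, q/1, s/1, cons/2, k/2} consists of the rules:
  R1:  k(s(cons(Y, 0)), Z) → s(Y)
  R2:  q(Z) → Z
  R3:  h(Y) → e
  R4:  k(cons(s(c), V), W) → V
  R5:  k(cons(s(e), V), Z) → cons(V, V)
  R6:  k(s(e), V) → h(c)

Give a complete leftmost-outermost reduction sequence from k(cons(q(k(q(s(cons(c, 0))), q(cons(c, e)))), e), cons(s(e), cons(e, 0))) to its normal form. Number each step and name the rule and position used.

1. k(cons(q(k(q(s(cons(c, 0))), q(cons(c, e)))), e), cons(s(e), cons(e, 0)))  →  k(cons(k(q(s(cons(c, 0))), q(cons(c, e))), e), cons(s(e), cons(e, 0)))   [R2 at 1.1]
2. k(cons(k(q(s(cons(c, 0))), q(cons(c, e))), e), cons(s(e), cons(e, 0)))  →  k(cons(k(s(cons(c, 0)), q(cons(c, e))), e), cons(s(e), cons(e, 0)))   [R2 at 1.1.1]
3. k(cons(k(s(cons(c, 0)), q(cons(c, e))), e), cons(s(e), cons(e, 0)))  →  k(cons(s(c), e), cons(s(e), cons(e, 0)))   [R1 at 1.1]
4. k(cons(s(c), e), cons(s(e), cons(e, 0)))  →  e   [R4 at ε]

e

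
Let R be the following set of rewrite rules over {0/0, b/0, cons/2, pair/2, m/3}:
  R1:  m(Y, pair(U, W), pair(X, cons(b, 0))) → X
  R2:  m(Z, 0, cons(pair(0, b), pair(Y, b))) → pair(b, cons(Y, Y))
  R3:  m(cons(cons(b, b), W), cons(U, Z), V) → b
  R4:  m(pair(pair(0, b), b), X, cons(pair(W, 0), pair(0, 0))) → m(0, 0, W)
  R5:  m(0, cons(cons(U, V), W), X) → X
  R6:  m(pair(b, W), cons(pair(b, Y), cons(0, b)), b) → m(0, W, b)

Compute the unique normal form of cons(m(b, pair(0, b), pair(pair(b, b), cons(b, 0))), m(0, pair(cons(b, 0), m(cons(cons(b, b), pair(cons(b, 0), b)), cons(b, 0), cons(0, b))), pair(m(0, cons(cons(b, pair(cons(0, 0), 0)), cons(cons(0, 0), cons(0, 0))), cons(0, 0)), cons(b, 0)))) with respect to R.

cons(pair(b, b), cons(0, 0))

1. cons(m(b, pair(0, b), pair(pair(b, b), cons(b, 0))), m(0, pair(cons(b, 0), m(cons(cons(b, b), pair(cons(b, 0), b)), cons(b, 0), cons(0, b))), pair(m(0, cons(cons(b, pair(cons(0, 0), 0)), cons(cons(0, 0), cons(0, 0))), cons(0, 0)), cons(b, 0))))  →  cons(pair(b, b), m(0, pair(cons(b, 0), m(cons(cons(b, b), pair(cons(b, 0), b)), cons(b, 0), cons(0, b))), pair(m(0, cons(cons(b, pair(cons(0, 0), 0)), cons(cons(0, 0), cons(0, 0))), cons(0, 0)), cons(b, 0))))   [R1 at 1]
2. cons(pair(b, b), m(0, pair(cons(b, 0), m(cons(cons(b, b), pair(cons(b, 0), b)), cons(b, 0), cons(0, b))), pair(m(0, cons(cons(b, pair(cons(0, 0), 0)), cons(cons(0, 0), cons(0, 0))), cons(0, 0)), cons(b, 0))))  →  cons(pair(b, b), m(0, cons(cons(b, pair(cons(0, 0), 0)), cons(cons(0, 0), cons(0, 0))), cons(0, 0)))   [R1 at 2]
3. cons(pair(b, b), m(0, cons(cons(b, pair(cons(0, 0), 0)), cons(cons(0, 0), cons(0, 0))), cons(0, 0)))  →  cons(pair(b, b), cons(0, 0))   [R5 at 2]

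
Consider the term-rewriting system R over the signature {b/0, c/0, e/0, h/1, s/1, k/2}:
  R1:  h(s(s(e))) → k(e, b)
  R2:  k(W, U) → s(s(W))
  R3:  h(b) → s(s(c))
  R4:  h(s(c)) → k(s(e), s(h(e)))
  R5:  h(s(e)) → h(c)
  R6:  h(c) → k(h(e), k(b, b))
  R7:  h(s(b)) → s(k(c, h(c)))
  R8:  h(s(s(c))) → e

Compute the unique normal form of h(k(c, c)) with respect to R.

e

1. h(k(c, c))  →  h(s(s(c)))   [R2 at 1]
2. h(s(s(c)))  →  e   [R8 at ε]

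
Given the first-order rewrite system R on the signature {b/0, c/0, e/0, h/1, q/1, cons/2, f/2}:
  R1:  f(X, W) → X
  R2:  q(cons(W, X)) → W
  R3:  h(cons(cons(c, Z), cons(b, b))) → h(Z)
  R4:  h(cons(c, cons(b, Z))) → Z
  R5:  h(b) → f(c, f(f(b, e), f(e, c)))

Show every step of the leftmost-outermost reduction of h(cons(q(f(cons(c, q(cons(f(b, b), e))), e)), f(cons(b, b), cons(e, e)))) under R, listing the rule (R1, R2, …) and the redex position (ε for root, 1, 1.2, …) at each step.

1. h(cons(q(f(cons(c, q(cons(f(b, b), e))), e)), f(cons(b, b), cons(e, e))))  →  h(cons(q(cons(c, q(cons(f(b, b), e)))), f(cons(b, b), cons(e, e))))   [R1 at 1.1.1]
2. h(cons(q(cons(c, q(cons(f(b, b), e)))), f(cons(b, b), cons(e, e))))  →  h(cons(c, f(cons(b, b), cons(e, e))))   [R2 at 1.1]
3. h(cons(c, f(cons(b, b), cons(e, e))))  →  h(cons(c, cons(b, b)))   [R1 at 1.2]
4. h(cons(c, cons(b, b)))  →  b   [R4 at ε]

b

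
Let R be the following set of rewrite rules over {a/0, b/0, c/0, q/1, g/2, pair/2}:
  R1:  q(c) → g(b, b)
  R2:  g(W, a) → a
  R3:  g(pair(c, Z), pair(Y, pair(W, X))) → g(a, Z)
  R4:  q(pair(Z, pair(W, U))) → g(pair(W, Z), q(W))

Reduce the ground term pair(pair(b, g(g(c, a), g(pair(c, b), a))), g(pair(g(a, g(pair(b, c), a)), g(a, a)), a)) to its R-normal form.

1. pair(pair(b, g(g(c, a), g(pair(c, b), a))), g(pair(g(a, g(pair(b, c), a)), g(a, a)), a))  →  pair(pair(b, g(a, g(pair(c, b), a))), g(pair(g(a, g(pair(b, c), a)), g(a, a)), a))   [R2 at 1.2.1]
2. pair(pair(b, g(a, g(pair(c, b), a))), g(pair(g(a, g(pair(b, c), a)), g(a, a)), a))  →  pair(pair(b, g(a, a)), g(pair(g(a, g(pair(b, c), a)), g(a, a)), a))   [R2 at 1.2.2]
3. pair(pair(b, g(a, a)), g(pair(g(a, g(pair(b, c), a)), g(a, a)), a))  →  pair(pair(b, a), g(pair(g(a, g(pair(b, c), a)), g(a, a)), a))   [R2 at 1.2]
4. pair(pair(b, a), g(pair(g(a, g(pair(b, c), a)), g(a, a)), a))  →  pair(pair(b, a), a)   [R2 at 2]

pair(pair(b, a), a)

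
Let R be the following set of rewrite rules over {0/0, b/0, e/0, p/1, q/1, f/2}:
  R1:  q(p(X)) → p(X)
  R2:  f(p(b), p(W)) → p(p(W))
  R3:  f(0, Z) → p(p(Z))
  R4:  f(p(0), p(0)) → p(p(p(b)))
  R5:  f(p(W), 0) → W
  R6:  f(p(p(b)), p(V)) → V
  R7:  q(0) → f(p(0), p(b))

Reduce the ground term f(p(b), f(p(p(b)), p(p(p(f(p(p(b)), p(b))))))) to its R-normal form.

1. f(p(b), f(p(p(b)), p(p(p(f(p(p(b)), p(b)))))))  →  f(p(b), p(p(f(p(p(b)), p(b)))))   [R6 at 2]
2. f(p(b), p(p(f(p(p(b)), p(b)))))  →  p(p(p(f(p(p(b)), p(b)))))   [R2 at ε]
3. p(p(p(f(p(p(b)), p(b)))))  →  p(p(p(b)))   [R6 at 1.1.1]

p(p(p(b)))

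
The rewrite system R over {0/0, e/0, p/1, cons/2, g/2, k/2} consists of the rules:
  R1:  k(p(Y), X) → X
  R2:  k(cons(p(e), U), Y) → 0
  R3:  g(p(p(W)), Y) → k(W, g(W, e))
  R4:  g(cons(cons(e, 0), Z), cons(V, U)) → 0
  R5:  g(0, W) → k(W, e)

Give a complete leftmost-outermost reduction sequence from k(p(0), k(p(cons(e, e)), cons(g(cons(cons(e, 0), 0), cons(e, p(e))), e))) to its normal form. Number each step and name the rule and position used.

1. k(p(0), k(p(cons(e, e)), cons(g(cons(cons(e, 0), 0), cons(e, p(e))), e)))  →  k(p(cons(e, e)), cons(g(cons(cons(e, 0), 0), cons(e, p(e))), e))   [R1 at ε]
2. k(p(cons(e, e)), cons(g(cons(cons(e, 0), 0), cons(e, p(e))), e))  →  cons(g(cons(cons(e, 0), 0), cons(e, p(e))), e)   [R1 at ε]
3. cons(g(cons(cons(e, 0), 0), cons(e, p(e))), e)  →  cons(0, e)   [R4 at 1]

cons(0, e)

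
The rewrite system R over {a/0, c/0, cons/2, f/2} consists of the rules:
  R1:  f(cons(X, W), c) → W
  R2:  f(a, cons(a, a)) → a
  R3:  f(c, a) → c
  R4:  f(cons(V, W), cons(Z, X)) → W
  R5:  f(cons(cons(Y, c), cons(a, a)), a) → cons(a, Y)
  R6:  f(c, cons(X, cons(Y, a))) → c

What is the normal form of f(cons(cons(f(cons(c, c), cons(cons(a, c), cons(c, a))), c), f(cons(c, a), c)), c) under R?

1. f(cons(cons(f(cons(c, c), cons(cons(a, c), cons(c, a))), c), f(cons(c, a), c)), c)  →  f(cons(c, a), c)   [R1 at ε]
2. f(cons(c, a), c)  →  a   [R1 at ε]

a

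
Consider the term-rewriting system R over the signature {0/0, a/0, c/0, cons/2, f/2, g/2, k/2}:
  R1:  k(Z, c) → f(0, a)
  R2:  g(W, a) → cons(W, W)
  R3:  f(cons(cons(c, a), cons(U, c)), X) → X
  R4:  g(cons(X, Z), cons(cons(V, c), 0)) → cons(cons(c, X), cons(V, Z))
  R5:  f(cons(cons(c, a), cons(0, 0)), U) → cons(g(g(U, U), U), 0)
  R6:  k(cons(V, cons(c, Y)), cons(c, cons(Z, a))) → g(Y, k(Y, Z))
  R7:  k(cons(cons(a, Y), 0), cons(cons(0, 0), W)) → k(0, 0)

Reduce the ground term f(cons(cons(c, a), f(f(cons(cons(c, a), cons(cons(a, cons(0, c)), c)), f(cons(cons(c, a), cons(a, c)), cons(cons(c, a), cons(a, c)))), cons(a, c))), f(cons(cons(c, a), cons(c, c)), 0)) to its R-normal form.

0

1. f(cons(cons(c, a), f(f(cons(cons(c, a), cons(cons(a, cons(0, c)), c)), f(cons(cons(c, a), cons(a, c)), cons(cons(c, a), cons(a, c)))), cons(a, c))), f(cons(cons(c, a), cons(c, c)), 0))  →  f(cons(cons(c, a), f(f(cons(cons(c, a), cons(a, c)), cons(cons(c, a), cons(a, c))), cons(a, c))), f(cons(cons(c, a), cons(c, c)), 0))   [R3 at 1.2.1]
2. f(cons(cons(c, a), f(f(cons(cons(c, a), cons(a, c)), cons(cons(c, a), cons(a, c))), cons(a, c))), f(cons(cons(c, a), cons(c, c)), 0))  →  f(cons(cons(c, a), f(cons(cons(c, a), cons(a, c)), cons(a, c))), f(cons(cons(c, a), cons(c, c)), 0))   [R3 at 1.2.1]
3. f(cons(cons(c, a), f(cons(cons(c, a), cons(a, c)), cons(a, c))), f(cons(cons(c, a), cons(c, c)), 0))  →  f(cons(cons(c, a), cons(a, c)), f(cons(cons(c, a), cons(c, c)), 0))   [R3 at 1.2]
4. f(cons(cons(c, a), cons(a, c)), f(cons(cons(c, a), cons(c, c)), 0))  →  f(cons(cons(c, a), cons(c, c)), 0)   [R3 at ε]
5. f(cons(cons(c, a), cons(c, c)), 0)  →  0   [R3 at ε]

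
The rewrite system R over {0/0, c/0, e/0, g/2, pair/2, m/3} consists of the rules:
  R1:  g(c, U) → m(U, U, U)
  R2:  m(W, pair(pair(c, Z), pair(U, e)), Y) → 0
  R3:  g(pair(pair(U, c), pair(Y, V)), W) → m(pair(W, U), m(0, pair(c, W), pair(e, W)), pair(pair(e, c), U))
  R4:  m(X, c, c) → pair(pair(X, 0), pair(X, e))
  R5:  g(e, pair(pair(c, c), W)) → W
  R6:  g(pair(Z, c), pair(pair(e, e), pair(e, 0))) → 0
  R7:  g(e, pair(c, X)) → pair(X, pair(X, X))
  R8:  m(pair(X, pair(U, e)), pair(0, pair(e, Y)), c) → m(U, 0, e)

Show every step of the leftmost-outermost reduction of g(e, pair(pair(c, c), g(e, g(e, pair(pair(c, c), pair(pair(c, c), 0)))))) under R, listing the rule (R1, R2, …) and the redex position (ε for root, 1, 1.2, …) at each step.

1. g(e, pair(pair(c, c), g(e, g(e, pair(pair(c, c), pair(pair(c, c), 0))))))  →  g(e, g(e, pair(pair(c, c), pair(pair(c, c), 0))))   [R5 at ε]
2. g(e, g(e, pair(pair(c, c), pair(pair(c, c), 0))))  →  g(e, pair(pair(c, c), 0))   [R5 at 2]
3. g(e, pair(pair(c, c), 0))  →  0   [R5 at ε]

0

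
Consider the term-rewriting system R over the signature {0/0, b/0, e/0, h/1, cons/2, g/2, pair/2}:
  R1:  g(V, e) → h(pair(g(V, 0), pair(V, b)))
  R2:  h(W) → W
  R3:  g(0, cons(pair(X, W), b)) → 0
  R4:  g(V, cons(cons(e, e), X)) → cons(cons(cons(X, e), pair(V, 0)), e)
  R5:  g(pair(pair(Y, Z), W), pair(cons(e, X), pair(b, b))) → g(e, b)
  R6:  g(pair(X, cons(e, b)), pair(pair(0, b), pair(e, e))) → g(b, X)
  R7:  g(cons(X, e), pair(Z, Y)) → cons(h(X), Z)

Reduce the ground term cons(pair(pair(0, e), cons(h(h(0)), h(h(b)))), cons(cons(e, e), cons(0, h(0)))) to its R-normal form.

1. cons(pair(pair(0, e), cons(h(h(0)), h(h(b)))), cons(cons(e, e), cons(0, h(0))))  →  cons(pair(pair(0, e), cons(h(0), h(h(b)))), cons(cons(e, e), cons(0, h(0))))   [R2 at 1.2.1]
2. cons(pair(pair(0, e), cons(h(0), h(h(b)))), cons(cons(e, e), cons(0, h(0))))  →  cons(pair(pair(0, e), cons(0, h(h(b)))), cons(cons(e, e), cons(0, h(0))))   [R2 at 1.2.1]
3. cons(pair(pair(0, e), cons(0, h(h(b)))), cons(cons(e, e), cons(0, h(0))))  →  cons(pair(pair(0, e), cons(0, h(b))), cons(cons(e, e), cons(0, h(0))))   [R2 at 1.2.2]
4. cons(pair(pair(0, e), cons(0, h(b))), cons(cons(e, e), cons(0, h(0))))  →  cons(pair(pair(0, e), cons(0, b)), cons(cons(e, e), cons(0, h(0))))   [R2 at 1.2.2]
5. cons(pair(pair(0, e), cons(0, b)), cons(cons(e, e), cons(0, h(0))))  →  cons(pair(pair(0, e), cons(0, b)), cons(cons(e, e), cons(0, 0)))   [R2 at 2.2.2]

cons(pair(pair(0, e), cons(0, b)), cons(cons(e, e), cons(0, 0)))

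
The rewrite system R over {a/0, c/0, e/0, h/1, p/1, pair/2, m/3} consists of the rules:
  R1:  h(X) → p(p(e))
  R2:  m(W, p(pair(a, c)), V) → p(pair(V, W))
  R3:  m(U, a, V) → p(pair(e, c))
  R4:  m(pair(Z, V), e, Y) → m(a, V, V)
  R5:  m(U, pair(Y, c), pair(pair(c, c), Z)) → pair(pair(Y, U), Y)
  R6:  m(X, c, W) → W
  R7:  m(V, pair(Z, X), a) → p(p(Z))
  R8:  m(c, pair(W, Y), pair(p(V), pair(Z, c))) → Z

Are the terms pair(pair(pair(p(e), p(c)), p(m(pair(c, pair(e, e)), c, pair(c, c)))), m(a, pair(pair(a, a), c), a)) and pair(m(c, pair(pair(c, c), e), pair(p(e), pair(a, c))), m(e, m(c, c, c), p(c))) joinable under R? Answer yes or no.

no — NF(t₁) = pair(pair(pair(p(e), p(c)), p(pair(c, c))), p(p(pair(a, a)))), NF(t₂) = pair(a, p(c))

Reduce t₁ = pair(pair(pair(p(e), p(c)), p(m(pair(c, pair(e, e)), c, pair(c, c)))), m(a, pair(pair(a, a), c), a)):
1. pair(pair(pair(p(e), p(c)), p(m(pair(c, pair(e, e)), c, pair(c, c)))), m(a, pair(pair(a, a), c), a))  →  pair(pair(pair(p(e), p(c)), p(pair(c, c))), m(a, pair(pair(a, a), c), a))   [R6 at 1.2.1]
2. pair(pair(pair(p(e), p(c)), p(pair(c, c))), m(a, pair(pair(a, a), c), a))  →  pair(pair(pair(p(e), p(c)), p(pair(c, c))), p(p(pair(a, a))))   [R7 at 2]

Reduce t₂ = pair(m(c, pair(pair(c, c), e), pair(p(e), pair(a, c))), m(e, m(c, c, c), p(c))):
1. pair(m(c, pair(pair(c, c), e), pair(p(e), pair(a, c))), m(e, m(c, c, c), p(c)))  →  pair(a, m(e, m(c, c, c), p(c)))   [R8 at 1]
2. pair(a, m(e, m(c, c, c), p(c)))  →  pair(a, m(e, c, p(c)))   [R6 at 2.2]
3. pair(a, m(e, c, p(c)))  →  pair(a, p(c))   [R6 at 2]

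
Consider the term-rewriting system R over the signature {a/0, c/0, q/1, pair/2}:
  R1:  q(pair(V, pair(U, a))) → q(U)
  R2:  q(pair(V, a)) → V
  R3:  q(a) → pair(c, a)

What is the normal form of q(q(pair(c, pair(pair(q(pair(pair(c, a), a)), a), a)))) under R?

c

1. q(q(pair(c, pair(pair(q(pair(pair(c, a), a)), a), a))))  →  q(q(pair(q(pair(pair(c, a), a)), a)))   [R1 at 1]
2. q(q(pair(q(pair(pair(c, a), a)), a)))  →  q(q(pair(pair(c, a), a)))   [R2 at 1]
3. q(q(pair(pair(c, a), a)))  →  q(pair(c, a))   [R2 at 1]
4. q(pair(c, a))  →  c   [R2 at ε]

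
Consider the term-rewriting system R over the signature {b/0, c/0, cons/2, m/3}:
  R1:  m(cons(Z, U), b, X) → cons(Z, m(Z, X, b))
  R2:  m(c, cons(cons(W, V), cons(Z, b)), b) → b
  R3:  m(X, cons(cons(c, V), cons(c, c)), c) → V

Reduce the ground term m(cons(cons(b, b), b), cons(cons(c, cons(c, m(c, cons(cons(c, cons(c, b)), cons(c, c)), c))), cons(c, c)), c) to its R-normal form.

cons(c, cons(c, b))

1. m(cons(cons(b, b), b), cons(cons(c, cons(c, m(c, cons(cons(c, cons(c, b)), cons(c, c)), c))), cons(c, c)), c)  →  cons(c, m(c, cons(cons(c, cons(c, b)), cons(c, c)), c))   [R3 at ε]
2. cons(c, m(c, cons(cons(c, cons(c, b)), cons(c, c)), c))  →  cons(c, cons(c, b))   [R3 at 2]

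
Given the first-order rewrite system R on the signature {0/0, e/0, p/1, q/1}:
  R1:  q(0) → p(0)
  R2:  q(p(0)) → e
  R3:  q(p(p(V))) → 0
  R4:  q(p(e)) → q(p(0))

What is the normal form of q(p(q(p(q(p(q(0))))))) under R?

e

1. q(p(q(p(q(p(q(0)))))))  →  q(p(q(p(q(p(p(0)))))))   [R1 at 1.1.1.1.1.1]
2. q(p(q(p(q(p(p(0)))))))  →  q(p(q(p(0))))   [R3 at 1.1.1.1]
3. q(p(q(p(0))))  →  q(p(e))   [R2 at 1.1]
4. q(p(e))  →  q(p(0))   [R4 at ε]
5. q(p(0))  →  e   [R2 at ε]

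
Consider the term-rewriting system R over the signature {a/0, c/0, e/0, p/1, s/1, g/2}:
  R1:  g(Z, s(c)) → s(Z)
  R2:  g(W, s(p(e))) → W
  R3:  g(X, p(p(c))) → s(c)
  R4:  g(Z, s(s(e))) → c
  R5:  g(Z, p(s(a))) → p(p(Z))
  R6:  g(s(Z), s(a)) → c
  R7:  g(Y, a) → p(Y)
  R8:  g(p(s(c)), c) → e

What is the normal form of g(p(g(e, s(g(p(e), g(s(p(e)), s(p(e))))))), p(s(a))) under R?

p(p(p(e)))

1. g(p(g(e, s(g(p(e), g(s(p(e)), s(p(e))))))), p(s(a)))  →  p(p(p(g(e, s(g(p(e), g(s(p(e)), s(p(e)))))))))   [R5 at ε]
2. p(p(p(g(e, s(g(p(e), g(s(p(e)), s(p(e)))))))))  →  p(p(p(g(e, s(g(p(e), s(p(e))))))))   [R2 at 1.1.1.2.1.2]
3. p(p(p(g(e, s(g(p(e), s(p(e))))))))  →  p(p(p(g(e, s(p(e))))))   [R2 at 1.1.1.2.1]
4. p(p(p(g(e, s(p(e))))))  →  p(p(p(e)))   [R2 at 1.1.1]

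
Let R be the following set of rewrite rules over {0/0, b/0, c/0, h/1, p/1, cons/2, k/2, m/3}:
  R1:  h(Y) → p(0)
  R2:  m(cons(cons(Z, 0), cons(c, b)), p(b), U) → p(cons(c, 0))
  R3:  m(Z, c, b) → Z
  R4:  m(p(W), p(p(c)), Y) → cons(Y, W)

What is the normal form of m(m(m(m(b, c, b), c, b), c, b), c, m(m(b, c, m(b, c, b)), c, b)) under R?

1. m(m(m(m(b, c, b), c, b), c, b), c, m(m(b, c, m(b, c, b)), c, b))  →  m(m(m(b, c, b), c, b), c, m(m(b, c, m(b, c, b)), c, b))   [R3 at 1]
2. m(m(m(b, c, b), c, b), c, m(m(b, c, m(b, c, b)), c, b))  →  m(m(b, c, b), c, m(m(b, c, m(b, c, b)), c, b))   [R3 at 1]
3. m(m(b, c, b), c, m(m(b, c, m(b, c, b)), c, b))  →  m(b, c, m(m(b, c, m(b, c, b)), c, b))   [R3 at 1]
4. m(b, c, m(m(b, c, m(b, c, b)), c, b))  →  m(b, c, m(b, c, m(b, c, b)))   [R3 at 3]
5. m(b, c, m(b, c, m(b, c, b)))  →  m(b, c, m(b, c, b))   [R3 at 3.3]
6. m(b, c, m(b, c, b))  →  m(b, c, b)   [R3 at 3]
7. m(b, c, b)  →  b   [R3 at ε]

b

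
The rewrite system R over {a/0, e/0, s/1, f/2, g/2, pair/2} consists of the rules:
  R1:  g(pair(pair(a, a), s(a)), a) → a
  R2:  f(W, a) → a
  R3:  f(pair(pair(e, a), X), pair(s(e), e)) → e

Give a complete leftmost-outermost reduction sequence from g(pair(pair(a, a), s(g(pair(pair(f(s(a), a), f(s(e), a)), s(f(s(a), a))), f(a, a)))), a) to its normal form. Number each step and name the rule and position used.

a

1. g(pair(pair(a, a), s(g(pair(pair(f(s(a), a), f(s(e), a)), s(f(s(a), a))), f(a, a)))), a)  →  g(pair(pair(a, a), s(g(pair(pair(a, f(s(e), a)), s(f(s(a), a))), f(a, a)))), a)   [R2 at 1.2.1.1.1.1]
2. g(pair(pair(a, a), s(g(pair(pair(a, f(s(e), a)), s(f(s(a), a))), f(a, a)))), a)  →  g(pair(pair(a, a), s(g(pair(pair(a, a), s(f(s(a), a))), f(a, a)))), a)   [R2 at 1.2.1.1.1.2]
3. g(pair(pair(a, a), s(g(pair(pair(a, a), s(f(s(a), a))), f(a, a)))), a)  →  g(pair(pair(a, a), s(g(pair(pair(a, a), s(a)), f(a, a)))), a)   [R2 at 1.2.1.1.2.1]
4. g(pair(pair(a, a), s(g(pair(pair(a, a), s(a)), f(a, a)))), a)  →  g(pair(pair(a, a), s(g(pair(pair(a, a), s(a)), a))), a)   [R2 at 1.2.1.2]
5. g(pair(pair(a, a), s(g(pair(pair(a, a), s(a)), a))), a)  →  g(pair(pair(a, a), s(a)), a)   [R1 at 1.2.1]
6. g(pair(pair(a, a), s(a)), a)  →  a   [R1 at ε]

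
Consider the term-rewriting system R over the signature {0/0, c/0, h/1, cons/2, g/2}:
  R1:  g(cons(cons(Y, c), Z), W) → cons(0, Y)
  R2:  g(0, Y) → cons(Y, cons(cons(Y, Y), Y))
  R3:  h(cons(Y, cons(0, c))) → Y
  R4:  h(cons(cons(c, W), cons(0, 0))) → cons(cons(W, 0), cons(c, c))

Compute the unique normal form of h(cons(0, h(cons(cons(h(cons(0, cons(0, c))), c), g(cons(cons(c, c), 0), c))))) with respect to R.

0

1. h(cons(0, h(cons(cons(h(cons(0, cons(0, c))), c), g(cons(cons(c, c), 0), c)))))  →  h(cons(0, h(cons(cons(0, c), g(cons(cons(c, c), 0), c)))))   [R3 at 1.2.1.1.1]
2. h(cons(0, h(cons(cons(0, c), g(cons(cons(c, c), 0), c)))))  →  h(cons(0, h(cons(cons(0, c), cons(0, c)))))   [R1 at 1.2.1.2]
3. h(cons(0, h(cons(cons(0, c), cons(0, c)))))  →  h(cons(0, cons(0, c)))   [R3 at 1.2]
4. h(cons(0, cons(0, c)))  →  0   [R3 at ε]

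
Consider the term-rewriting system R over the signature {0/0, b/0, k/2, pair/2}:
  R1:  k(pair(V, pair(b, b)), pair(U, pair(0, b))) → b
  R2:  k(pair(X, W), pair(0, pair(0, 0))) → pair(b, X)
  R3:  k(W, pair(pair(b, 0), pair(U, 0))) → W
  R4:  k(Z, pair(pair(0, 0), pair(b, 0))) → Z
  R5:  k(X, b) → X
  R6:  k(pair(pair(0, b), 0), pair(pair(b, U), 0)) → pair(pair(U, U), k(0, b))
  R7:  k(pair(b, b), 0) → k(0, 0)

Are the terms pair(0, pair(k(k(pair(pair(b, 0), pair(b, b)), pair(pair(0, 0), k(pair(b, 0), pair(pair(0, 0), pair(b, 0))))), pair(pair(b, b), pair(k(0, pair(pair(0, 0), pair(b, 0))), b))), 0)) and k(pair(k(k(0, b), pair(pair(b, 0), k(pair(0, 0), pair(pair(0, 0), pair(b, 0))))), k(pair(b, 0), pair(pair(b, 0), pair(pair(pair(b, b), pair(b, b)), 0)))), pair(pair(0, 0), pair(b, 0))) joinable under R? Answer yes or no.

Reduce t₁ = pair(0, pair(k(k(pair(pair(b, 0), pair(b, b)), pair(pair(0, 0), k(pair(b, 0), pair(pair(0, 0), pair(b, 0))))), pair(pair(b, b), pair(k(0, pair(pair(0, 0), pair(b, 0))), b))), 0)):
1. pair(0, pair(k(k(pair(pair(b, 0), pair(b, b)), pair(pair(0, 0), k(pair(b, 0), pair(pair(0, 0), pair(b, 0))))), pair(pair(b, b), pair(k(0, pair(pair(0, 0), pair(b, 0))), b))), 0))  →  pair(0, pair(k(k(pair(pair(b, 0), pair(b, b)), pair(pair(0, 0), pair(b, 0))), pair(pair(b, b), pair(k(0, pair(pair(0, 0), pair(b, 0))), b))), 0))   [R4 at 2.1.1.2.2]
2. pair(0, pair(k(k(pair(pair(b, 0), pair(b, b)), pair(pair(0, 0), pair(b, 0))), pair(pair(b, b), pair(k(0, pair(pair(0, 0), pair(b, 0))), b))), 0))  →  pair(0, pair(k(pair(pair(b, 0), pair(b, b)), pair(pair(b, b), pair(k(0, pair(pair(0, 0), pair(b, 0))), b))), 0))   [R4 at 2.1.1]
3. pair(0, pair(k(pair(pair(b, 0), pair(b, b)), pair(pair(b, b), pair(k(0, pair(pair(0, 0), pair(b, 0))), b))), 0))  →  pair(0, pair(k(pair(pair(b, 0), pair(b, b)), pair(pair(b, b), pair(0, b))), 0))   [R4 at 2.1.2.2.1]
4. pair(0, pair(k(pair(pair(b, 0), pair(b, b)), pair(pair(b, b), pair(0, b))), 0))  →  pair(0, pair(b, 0))   [R1 at 2.1]

Reduce t₂ = k(pair(k(k(0, b), pair(pair(b, 0), k(pair(0, 0), pair(pair(0, 0), pair(b, 0))))), k(pair(b, 0), pair(pair(b, 0), pair(pair(pair(b, b), pair(b, b)), 0)))), pair(pair(0, 0), pair(b, 0))):
1. k(pair(k(k(0, b), pair(pair(b, 0), k(pair(0, 0), pair(pair(0, 0), pair(b, 0))))), k(pair(b, 0), pair(pair(b, 0), pair(pair(pair(b, b), pair(b, b)), 0)))), pair(pair(0, 0), pair(b, 0)))  →  pair(k(k(0, b), pair(pair(b, 0), k(pair(0, 0), pair(pair(0, 0), pair(b, 0))))), k(pair(b, 0), pair(pair(b, 0), pair(pair(pair(b, b), pair(b, b)), 0))))   [R4 at ε]
2. pair(k(k(0, b), pair(pair(b, 0), k(pair(0, 0), pair(pair(0, 0), pair(b, 0))))), k(pair(b, 0), pair(pair(b, 0), pair(pair(pair(b, b), pair(b, b)), 0))))  →  pair(k(0, pair(pair(b, 0), k(pair(0, 0), pair(pair(0, 0), pair(b, 0))))), k(pair(b, 0), pair(pair(b, 0), pair(pair(pair(b, b), pair(b, b)), 0))))   [R5 at 1.1]
3. pair(k(0, pair(pair(b, 0), k(pair(0, 0), pair(pair(0, 0), pair(b, 0))))), k(pair(b, 0), pair(pair(b, 0), pair(pair(pair(b, b), pair(b, b)), 0))))  →  pair(k(0, pair(pair(b, 0), pair(0, 0))), k(pair(b, 0), pair(pair(b, 0), pair(pair(pair(b, b), pair(b, b)), 0))))   [R4 at 1.2.2]
4. pair(k(0, pair(pair(b, 0), pair(0, 0))), k(pair(b, 0), pair(pair(b, 0), pair(pair(pair(b, b), pair(b, b)), 0))))  →  pair(0, k(pair(b, 0), pair(pair(b, 0), pair(pair(pair(b, b), pair(b, b)), 0))))   [R3 at 1]
5. pair(0, k(pair(b, 0), pair(pair(b, 0), pair(pair(pair(b, b), pair(b, b)), 0))))  →  pair(0, pair(b, 0))   [R3 at 2]

yes — NF(t₁) = pair(0, pair(b, 0)), NF(t₂) = pair(0, pair(b, 0))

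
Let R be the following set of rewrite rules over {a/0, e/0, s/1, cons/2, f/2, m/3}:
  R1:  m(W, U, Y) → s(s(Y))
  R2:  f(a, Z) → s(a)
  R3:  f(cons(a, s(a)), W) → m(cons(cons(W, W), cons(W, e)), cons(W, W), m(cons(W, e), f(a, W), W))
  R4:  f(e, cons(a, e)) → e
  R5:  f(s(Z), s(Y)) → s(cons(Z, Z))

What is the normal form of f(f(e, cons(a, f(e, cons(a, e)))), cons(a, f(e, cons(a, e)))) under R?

1. f(f(e, cons(a, f(e, cons(a, e)))), cons(a, f(e, cons(a, e))))  →  f(f(e, cons(a, e)), cons(a, f(e, cons(a, e))))   [R4 at 1.2.2]
2. f(f(e, cons(a, e)), cons(a, f(e, cons(a, e))))  →  f(e, cons(a, f(e, cons(a, e))))   [R4 at 1]
3. f(e, cons(a, f(e, cons(a, e))))  →  f(e, cons(a, e))   [R4 at 2.2]
4. f(e, cons(a, e))  →  e   [R4 at ε]

e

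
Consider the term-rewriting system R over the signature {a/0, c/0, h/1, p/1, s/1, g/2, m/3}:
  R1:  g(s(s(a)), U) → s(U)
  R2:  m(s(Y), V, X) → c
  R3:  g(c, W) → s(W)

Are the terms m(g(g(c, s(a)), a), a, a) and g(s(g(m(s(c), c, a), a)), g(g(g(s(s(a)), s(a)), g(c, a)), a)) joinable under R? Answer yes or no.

Reduce t₁ = m(g(g(c, s(a)), a), a, a):
1. m(g(g(c, s(a)), a), a, a)  →  m(g(s(s(a)), a), a, a)   [R3 at 1.1]
2. m(g(s(s(a)), a), a, a)  →  m(s(a), a, a)   [R1 at 1]
3. m(s(a), a, a)  →  c   [R2 at ε]

Reduce t₂ = g(s(g(m(s(c), c, a), a)), g(g(g(s(s(a)), s(a)), g(c, a)), a)):
1. g(s(g(m(s(c), c, a), a)), g(g(g(s(s(a)), s(a)), g(c, a)), a))  →  g(s(g(c, a)), g(g(g(s(s(a)), s(a)), g(c, a)), a))   [R2 at 1.1.1]
2. g(s(g(c, a)), g(g(g(s(s(a)), s(a)), g(c, a)), a))  →  g(s(s(a)), g(g(g(s(s(a)), s(a)), g(c, a)), a))   [R3 at 1.1]
3. g(s(s(a)), g(g(g(s(s(a)), s(a)), g(c, a)), a))  →  s(g(g(g(s(s(a)), s(a)), g(c, a)), a))   [R1 at ε]
4. s(g(g(g(s(s(a)), s(a)), g(c, a)), a))  →  s(g(g(s(s(a)), g(c, a)), a))   [R1 at 1.1.1]
5. s(g(g(s(s(a)), g(c, a)), a))  →  s(g(s(g(c, a)), a))   [R1 at 1.1]
6. s(g(s(g(c, a)), a))  →  s(g(s(s(a)), a))   [R3 at 1.1.1]
7. s(g(s(s(a)), a))  →  s(s(a))   [R1 at 1]

no — NF(t₁) = c, NF(t₂) = s(s(a))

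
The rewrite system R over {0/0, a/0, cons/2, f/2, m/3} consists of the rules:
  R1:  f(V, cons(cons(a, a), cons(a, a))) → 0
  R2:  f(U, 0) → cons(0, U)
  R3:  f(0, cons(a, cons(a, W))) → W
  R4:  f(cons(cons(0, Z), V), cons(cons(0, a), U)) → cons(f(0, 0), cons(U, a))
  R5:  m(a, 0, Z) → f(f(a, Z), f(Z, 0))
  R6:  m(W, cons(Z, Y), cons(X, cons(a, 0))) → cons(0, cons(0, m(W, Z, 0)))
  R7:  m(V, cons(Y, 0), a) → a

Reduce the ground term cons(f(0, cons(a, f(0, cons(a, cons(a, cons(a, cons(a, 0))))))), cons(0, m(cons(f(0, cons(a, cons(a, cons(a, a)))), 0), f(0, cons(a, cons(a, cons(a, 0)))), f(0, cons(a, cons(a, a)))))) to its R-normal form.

cons(cons(a, 0), cons(0, a))

1. cons(f(0, cons(a, f(0, cons(a, cons(a, cons(a, cons(a, 0))))))), cons(0, m(cons(f(0, cons(a, cons(a, cons(a, a)))), 0), f(0, cons(a, cons(a, cons(a, 0)))), f(0, cons(a, cons(a, a))))))  →  cons(f(0, cons(a, cons(a, cons(a, 0)))), cons(0, m(cons(f(0, cons(a, cons(a, cons(a, a)))), 0), f(0, cons(a, cons(a, cons(a, 0)))), f(0, cons(a, cons(a, a))))))   [R3 at 1.2.2]
2. cons(f(0, cons(a, cons(a, cons(a, 0)))), cons(0, m(cons(f(0, cons(a, cons(a, cons(a, a)))), 0), f(0, cons(a, cons(a, cons(a, 0)))), f(0, cons(a, cons(a, a))))))  →  cons(cons(a, 0), cons(0, m(cons(f(0, cons(a, cons(a, cons(a, a)))), 0), f(0, cons(a, cons(a, cons(a, 0)))), f(0, cons(a, cons(a, a))))))   [R3 at 1]
3. cons(cons(a, 0), cons(0, m(cons(f(0, cons(a, cons(a, cons(a, a)))), 0), f(0, cons(a, cons(a, cons(a, 0)))), f(0, cons(a, cons(a, a))))))  →  cons(cons(a, 0), cons(0, m(cons(cons(a, a), 0), f(0, cons(a, cons(a, cons(a, 0)))), f(0, cons(a, cons(a, a))))))   [R3 at 2.2.1.1]
4. cons(cons(a, 0), cons(0, m(cons(cons(a, a), 0), f(0, cons(a, cons(a, cons(a, 0)))), f(0, cons(a, cons(a, a))))))  →  cons(cons(a, 0), cons(0, m(cons(cons(a, a), 0), cons(a, 0), f(0, cons(a, cons(a, a))))))   [R3 at 2.2.2]
5. cons(cons(a, 0), cons(0, m(cons(cons(a, a), 0), cons(a, 0), f(0, cons(a, cons(a, a))))))  →  cons(cons(a, 0), cons(0, m(cons(cons(a, a), 0), cons(a, 0), a)))   [R3 at 2.2.3]
6. cons(cons(a, 0), cons(0, m(cons(cons(a, a), 0), cons(a, 0), a)))  →  cons(cons(a, 0), cons(0, a))   [R7 at 2.2]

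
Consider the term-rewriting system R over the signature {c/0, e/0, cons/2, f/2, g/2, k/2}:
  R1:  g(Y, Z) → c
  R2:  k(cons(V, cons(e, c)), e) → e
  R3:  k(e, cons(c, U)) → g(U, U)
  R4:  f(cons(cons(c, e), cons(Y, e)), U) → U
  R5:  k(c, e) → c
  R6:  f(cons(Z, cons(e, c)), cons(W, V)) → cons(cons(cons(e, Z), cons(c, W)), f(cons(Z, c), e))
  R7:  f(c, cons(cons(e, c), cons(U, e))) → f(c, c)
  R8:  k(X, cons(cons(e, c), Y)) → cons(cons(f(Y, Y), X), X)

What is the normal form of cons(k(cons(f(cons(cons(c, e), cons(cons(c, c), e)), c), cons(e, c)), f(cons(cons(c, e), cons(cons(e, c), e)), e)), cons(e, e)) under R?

cons(e, cons(e, e))

1. cons(k(cons(f(cons(cons(c, e), cons(cons(c, c), e)), c), cons(e, c)), f(cons(cons(c, e), cons(cons(e, c), e)), e)), cons(e, e))  →  cons(k(cons(c, cons(e, c)), f(cons(cons(c, e), cons(cons(e, c), e)), e)), cons(e, e))   [R4 at 1.1.1]
2. cons(k(cons(c, cons(e, c)), f(cons(cons(c, e), cons(cons(e, c), e)), e)), cons(e, e))  →  cons(k(cons(c, cons(e, c)), e), cons(e, e))   [R4 at 1.2]
3. cons(k(cons(c, cons(e, c)), e), cons(e, e))  →  cons(e, cons(e, e))   [R2 at 1]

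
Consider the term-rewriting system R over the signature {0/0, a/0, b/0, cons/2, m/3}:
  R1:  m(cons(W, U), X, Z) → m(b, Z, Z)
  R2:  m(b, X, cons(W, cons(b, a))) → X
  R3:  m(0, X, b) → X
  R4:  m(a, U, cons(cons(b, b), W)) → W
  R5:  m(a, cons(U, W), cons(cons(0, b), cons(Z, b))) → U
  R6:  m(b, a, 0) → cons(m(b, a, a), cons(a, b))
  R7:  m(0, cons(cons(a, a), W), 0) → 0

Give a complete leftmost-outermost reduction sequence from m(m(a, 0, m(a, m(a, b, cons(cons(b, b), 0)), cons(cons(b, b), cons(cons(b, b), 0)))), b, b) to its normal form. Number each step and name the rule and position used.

1. m(m(a, 0, m(a, m(a, b, cons(cons(b, b), 0)), cons(cons(b, b), cons(cons(b, b), 0)))), b, b)  →  m(m(a, 0, cons(cons(b, b), 0)), b, b)   [R4 at 1.3]
2. m(m(a, 0, cons(cons(b, b), 0)), b, b)  →  m(0, b, b)   [R4 at 1]
3. m(0, b, b)  →  b   [R3 at ε]

b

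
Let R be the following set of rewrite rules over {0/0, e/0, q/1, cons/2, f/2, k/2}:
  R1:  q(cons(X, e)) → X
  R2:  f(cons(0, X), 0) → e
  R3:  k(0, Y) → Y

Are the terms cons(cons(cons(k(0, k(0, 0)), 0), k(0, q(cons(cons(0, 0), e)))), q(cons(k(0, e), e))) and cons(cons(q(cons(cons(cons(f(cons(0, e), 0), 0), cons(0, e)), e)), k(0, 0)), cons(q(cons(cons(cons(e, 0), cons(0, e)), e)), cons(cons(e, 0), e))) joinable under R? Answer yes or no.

Reduce t₁ = cons(cons(cons(k(0, k(0, 0)), 0), k(0, q(cons(cons(0, 0), e)))), q(cons(k(0, e), e))):
1. cons(cons(cons(k(0, k(0, 0)), 0), k(0, q(cons(cons(0, 0), e)))), q(cons(k(0, e), e)))  →  cons(cons(cons(k(0, 0), 0), k(0, q(cons(cons(0, 0), e)))), q(cons(k(0, e), e)))   [R3 at 1.1.1]
2. cons(cons(cons(k(0, 0), 0), k(0, q(cons(cons(0, 0), e)))), q(cons(k(0, e), e)))  →  cons(cons(cons(0, 0), k(0, q(cons(cons(0, 0), e)))), q(cons(k(0, e), e)))   [R3 at 1.1.1]
3. cons(cons(cons(0, 0), k(0, q(cons(cons(0, 0), e)))), q(cons(k(0, e), e)))  →  cons(cons(cons(0, 0), q(cons(cons(0, 0), e))), q(cons(k(0, e), e)))   [R3 at 1.2]
4. cons(cons(cons(0, 0), q(cons(cons(0, 0), e))), q(cons(k(0, e), e)))  →  cons(cons(cons(0, 0), cons(0, 0)), q(cons(k(0, e), e)))   [R1 at 1.2]
5. cons(cons(cons(0, 0), cons(0, 0)), q(cons(k(0, e), e)))  →  cons(cons(cons(0, 0), cons(0, 0)), k(0, e))   [R1 at 2]
6. cons(cons(cons(0, 0), cons(0, 0)), k(0, e))  →  cons(cons(cons(0, 0), cons(0, 0)), e)   [R3 at 2]

Reduce t₂ = cons(cons(q(cons(cons(cons(f(cons(0, e), 0), 0), cons(0, e)), e)), k(0, 0)), cons(q(cons(cons(cons(e, 0), cons(0, e)), e)), cons(cons(e, 0), e))):
1. cons(cons(q(cons(cons(cons(f(cons(0, e), 0), 0), cons(0, e)), e)), k(0, 0)), cons(q(cons(cons(cons(e, 0), cons(0, e)), e)), cons(cons(e, 0), e)))  →  cons(cons(cons(cons(f(cons(0, e), 0), 0), cons(0, e)), k(0, 0)), cons(q(cons(cons(cons(e, 0), cons(0, e)), e)), cons(cons(e, 0), e)))   [R1 at 1.1]
2. cons(cons(cons(cons(f(cons(0, e), 0), 0), cons(0, e)), k(0, 0)), cons(q(cons(cons(cons(e, 0), cons(0, e)), e)), cons(cons(e, 0), e)))  →  cons(cons(cons(cons(e, 0), cons(0, e)), k(0, 0)), cons(q(cons(cons(cons(e, 0), cons(0, e)), e)), cons(cons(e, 0), e)))   [R2 at 1.1.1.1]
3. cons(cons(cons(cons(e, 0), cons(0, e)), k(0, 0)), cons(q(cons(cons(cons(e, 0), cons(0, e)), e)), cons(cons(e, 0), e)))  →  cons(cons(cons(cons(e, 0), cons(0, e)), 0), cons(q(cons(cons(cons(e, 0), cons(0, e)), e)), cons(cons(e, 0), e)))   [R3 at 1.2]
4. cons(cons(cons(cons(e, 0), cons(0, e)), 0), cons(q(cons(cons(cons(e, 0), cons(0, e)), e)), cons(cons(e, 0), e)))  →  cons(cons(cons(cons(e, 0), cons(0, e)), 0), cons(cons(cons(e, 0), cons(0, e)), cons(cons(e, 0), e)))   [R1 at 2.1]

no — NF(t₁) = cons(cons(cons(0, 0), cons(0, 0)), e), NF(t₂) = cons(cons(cons(cons(e, 0), cons(0, e)), 0), cons(cons(cons(e, 0), cons(0, e)), cons(cons(e, 0), e)))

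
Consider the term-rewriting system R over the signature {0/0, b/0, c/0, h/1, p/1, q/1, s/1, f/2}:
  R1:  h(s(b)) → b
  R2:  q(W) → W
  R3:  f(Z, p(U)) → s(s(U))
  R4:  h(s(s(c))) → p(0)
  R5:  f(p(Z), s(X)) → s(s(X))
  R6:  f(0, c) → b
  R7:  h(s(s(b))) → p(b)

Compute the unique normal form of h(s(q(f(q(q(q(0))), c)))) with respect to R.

1. h(s(q(f(q(q(q(0))), c))))  →  h(s(f(q(q(q(0))), c)))   [R2 at 1.1]
2. h(s(f(q(q(q(0))), c)))  →  h(s(f(q(q(0)), c)))   [R2 at 1.1.1]
3. h(s(f(q(q(0)), c)))  →  h(s(f(q(0), c)))   [R2 at 1.1.1]
4. h(s(f(q(0), c)))  →  h(s(f(0, c)))   [R2 at 1.1.1]
5. h(s(f(0, c)))  →  h(s(b))   [R6 at 1.1]
6. h(s(b))  →  b   [R1 at ε]

b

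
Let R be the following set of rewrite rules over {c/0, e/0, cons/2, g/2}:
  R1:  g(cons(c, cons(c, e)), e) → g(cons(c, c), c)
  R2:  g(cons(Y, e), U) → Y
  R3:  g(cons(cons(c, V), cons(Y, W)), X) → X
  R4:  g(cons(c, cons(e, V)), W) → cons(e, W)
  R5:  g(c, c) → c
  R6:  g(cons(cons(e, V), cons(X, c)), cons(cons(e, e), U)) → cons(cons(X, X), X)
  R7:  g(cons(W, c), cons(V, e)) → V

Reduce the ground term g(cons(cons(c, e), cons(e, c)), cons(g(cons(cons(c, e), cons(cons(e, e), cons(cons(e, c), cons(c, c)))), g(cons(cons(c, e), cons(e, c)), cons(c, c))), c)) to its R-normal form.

1. g(cons(cons(c, e), cons(e, c)), cons(g(cons(cons(c, e), cons(cons(e, e), cons(cons(e, c), cons(c, c)))), g(cons(cons(c, e), cons(e, c)), cons(c, c))), c))  →  cons(g(cons(cons(c, e), cons(cons(e, e), cons(cons(e, c), cons(c, c)))), g(cons(cons(c, e), cons(e, c)), cons(c, c))), c)   [R3 at ε]
2. cons(g(cons(cons(c, e), cons(cons(e, e), cons(cons(e, c), cons(c, c)))), g(cons(cons(c, e), cons(e, c)), cons(c, c))), c)  →  cons(g(cons(cons(c, e), cons(e, c)), cons(c, c)), c)   [R3 at 1]
3. cons(g(cons(cons(c, e), cons(e, c)), cons(c, c)), c)  →  cons(cons(c, c), c)   [R3 at 1]

cons(cons(c, c), c)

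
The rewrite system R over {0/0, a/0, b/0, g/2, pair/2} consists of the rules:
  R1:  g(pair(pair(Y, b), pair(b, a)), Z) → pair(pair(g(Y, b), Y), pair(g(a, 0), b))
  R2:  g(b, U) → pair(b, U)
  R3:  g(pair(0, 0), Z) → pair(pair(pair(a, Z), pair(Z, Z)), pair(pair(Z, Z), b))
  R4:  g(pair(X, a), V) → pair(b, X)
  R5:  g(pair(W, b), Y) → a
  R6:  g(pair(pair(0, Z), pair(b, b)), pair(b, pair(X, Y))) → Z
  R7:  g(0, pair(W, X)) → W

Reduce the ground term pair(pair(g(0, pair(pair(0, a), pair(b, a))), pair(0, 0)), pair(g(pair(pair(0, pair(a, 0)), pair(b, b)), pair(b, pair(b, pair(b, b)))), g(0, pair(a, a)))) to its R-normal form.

pair(pair(pair(0, a), pair(0, 0)), pair(pair(a, 0), a))

1. pair(pair(g(0, pair(pair(0, a), pair(b, a))), pair(0, 0)), pair(g(pair(pair(0, pair(a, 0)), pair(b, b)), pair(b, pair(b, pair(b, b)))), g(0, pair(a, a))))  →  pair(pair(pair(0, a), pair(0, 0)), pair(g(pair(pair(0, pair(a, 0)), pair(b, b)), pair(b, pair(b, pair(b, b)))), g(0, pair(a, a))))   [R7 at 1.1]
2. pair(pair(pair(0, a), pair(0, 0)), pair(g(pair(pair(0, pair(a, 0)), pair(b, b)), pair(b, pair(b, pair(b, b)))), g(0, pair(a, a))))  →  pair(pair(pair(0, a), pair(0, 0)), pair(pair(a, 0), g(0, pair(a, a))))   [R6 at 2.1]
3. pair(pair(pair(0, a), pair(0, 0)), pair(pair(a, 0), g(0, pair(a, a))))  →  pair(pair(pair(0, a), pair(0, 0)), pair(pair(a, 0), a))   [R7 at 2.2]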